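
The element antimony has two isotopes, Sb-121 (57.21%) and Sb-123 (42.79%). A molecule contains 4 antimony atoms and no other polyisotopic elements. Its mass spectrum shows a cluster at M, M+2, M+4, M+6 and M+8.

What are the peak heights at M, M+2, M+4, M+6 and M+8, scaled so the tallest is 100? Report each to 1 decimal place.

Expanding (0.5721 + 0.4279)^4:
P(M) = 0.5721^4 = 0.107124
P(M+2) = 4 × 0.5721^3 × 0.4279^1 = 0.320493
P(M+4) = 6 × 0.5721^2 × 0.4279^2 = 0.359567
P(M+6) = 4 × 0.5721^1 × 0.4279^3 = 0.179291
P(M+8) = 0.4279^4 = 0.033525
The M+4 peak is largest (0.359567); scaling to 100 gives 29.8 : 89.1 : 100.0 : 49.9 : 9.3.

29.8 : 89.1 : 100.0 : 49.9 : 9.3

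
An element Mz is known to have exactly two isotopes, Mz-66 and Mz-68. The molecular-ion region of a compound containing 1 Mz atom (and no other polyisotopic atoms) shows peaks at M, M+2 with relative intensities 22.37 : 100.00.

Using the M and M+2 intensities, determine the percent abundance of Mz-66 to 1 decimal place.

18.3%

Write p for the Mz-66 fraction. I(M+2)/I(M) = [C(1,1)·p^0·(1−p)] / p^1 = 1·(1−p)/p = 100.00/22.37 = 4.4703
(1−p)/p = 4.4703/1 = 4.4703  ⇒  p = 1/(1 + 4.4703) = 0.1828
Mz-66: 18.3%, Mz-68: 81.7%.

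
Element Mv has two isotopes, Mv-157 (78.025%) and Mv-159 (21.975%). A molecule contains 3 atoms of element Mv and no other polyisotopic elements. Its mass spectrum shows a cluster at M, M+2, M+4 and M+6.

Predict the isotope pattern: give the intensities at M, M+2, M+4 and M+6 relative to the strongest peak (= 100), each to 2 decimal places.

100.00 : 84.49 : 23.80 : 2.23

The 3 Mv atoms are independent, so intensities follow the terms of (0.78025 + 0.21975)^3.
P(M) = 0.78025^3 = 0.475008
P(M+2) = 3 × 0.78025^2 × 0.21975^1 = 0.401345
P(M+4) = 3 × 0.78025^1 × 0.21975^2 = 0.113035
P(M+6) = 0.21975^3 = 0.010612
The M peak is largest (0.475008); scaling to 100 gives 100.00 : 84.49 : 23.80 : 2.23.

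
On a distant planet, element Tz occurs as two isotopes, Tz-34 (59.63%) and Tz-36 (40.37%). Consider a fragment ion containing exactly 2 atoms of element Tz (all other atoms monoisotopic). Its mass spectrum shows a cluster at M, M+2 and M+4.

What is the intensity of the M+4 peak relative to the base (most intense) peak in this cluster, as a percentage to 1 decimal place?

Term probabilities: M 0.3556, M+2 0.4815, M+4 0.1630. Base peak = M+2.
P(M+2) = C(2,1) × 0.5963^1 × 0.4037^1 = 2 × 0.5963 × 0.4037 = 0.481453 (base)
P(M+4) = C(2,2) × 0.5963^0 × 0.4037^2 = 1 × 1.0000 × 0.16297369 = 0.162974
Relative intensity = 0.162974 / 0.481453 × 100 = 33.9

33.9%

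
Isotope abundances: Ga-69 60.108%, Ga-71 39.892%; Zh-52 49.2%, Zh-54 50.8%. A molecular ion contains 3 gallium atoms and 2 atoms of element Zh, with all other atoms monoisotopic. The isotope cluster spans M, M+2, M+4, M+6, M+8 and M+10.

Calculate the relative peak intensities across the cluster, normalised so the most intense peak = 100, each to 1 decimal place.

Gallium pattern (n=3): 0.2171685 : 0.432386 : 0.2869625 : 0.063483
Element Zh pattern (n=2): 0.242064 : 0.499872 : 0.258064
Convolve the two distributions (both contribute in 2-u steps):
  M: 0.2171685×0.242064 = 0.052569
  M+2: 0.2171685×0.499872 + 0.432386×0.242064 = 0.213222
  M+4: 0.2171685×0.258064 + 0.432386×0.499872 + 0.2869625×0.242064 = 0.341644
  M+6: 0.432386×0.258064 + 0.2869625×0.499872 + 0.063483×0.242064 = 0.270395
  M+8: 0.2869625×0.258064 + 0.063483×0.499872 = 0.105788
  M+10: 0.063483×0.258064 = 0.016383
Scale to base peak (0.341644) = 100: 15.4 : 62.4 : 100.0 : 79.1 : 31.0 : 4.8

15.4 : 62.4 : 100.0 : 79.1 : 31.0 : 4.8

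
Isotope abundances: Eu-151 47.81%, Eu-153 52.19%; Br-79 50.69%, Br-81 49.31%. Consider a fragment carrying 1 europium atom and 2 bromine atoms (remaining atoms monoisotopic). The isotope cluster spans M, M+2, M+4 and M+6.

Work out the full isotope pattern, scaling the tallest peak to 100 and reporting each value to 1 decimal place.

Europium pattern (n=1): 0.4781 : 0.5219
Bromine pattern (n=2): 0.25694761 : 0.49990478 : 0.24314761
Convolve the two distributions (both contribute in 2-u steps):
  M: 0.4781×0.25694761 = 0.122847
  M+2: 0.4781×0.49990478 + 0.5219×0.25694761 = 0.373105
  M+4: 0.4781×0.24314761 + 0.5219×0.49990478 = 0.377149
  M+6: 0.5219×0.24314761 = 0.126899
Scale to base peak (0.377149) = 100: 32.6 : 98.9 : 100.0 : 33.6

32.6 : 98.9 : 100.0 : 33.6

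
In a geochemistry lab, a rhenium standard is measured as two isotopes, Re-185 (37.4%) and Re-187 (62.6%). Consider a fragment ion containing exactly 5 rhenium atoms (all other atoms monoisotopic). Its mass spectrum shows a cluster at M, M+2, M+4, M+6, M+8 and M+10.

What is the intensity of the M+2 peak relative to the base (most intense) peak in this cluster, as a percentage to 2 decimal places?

Term probabilities: M 0.0073, M+2 0.0612, M+4 0.2050, M+6 0.3431, M+8 0.2872, M+10 0.0961. Base peak = M+6.
P(M+6) = C(5,3) × 0.374^2 × 0.626^3 = 10 × 0.139876 × 0.24531438 = 0.343136 (base)
P(M+2) = C(5,1) × 0.374^4 × 0.626^1 = 5 × 0.0195653 × 0.6260 = 0.061239
Relative intensity = 0.061239 / 0.343136 × 100 = 17.85

17.85%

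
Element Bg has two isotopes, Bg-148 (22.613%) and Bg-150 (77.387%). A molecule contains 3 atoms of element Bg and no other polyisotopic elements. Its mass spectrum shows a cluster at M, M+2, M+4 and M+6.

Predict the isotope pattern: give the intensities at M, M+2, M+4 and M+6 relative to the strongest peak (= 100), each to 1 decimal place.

Expanding (0.22613 + 0.77387)^3:
P(M) = 0.22613^3 = 0.011563
P(M+2) = 3 × 0.22613^2 × 0.77387^1 = 0.118715
P(M+4) = 3 × 0.22613^1 × 0.77387^2 = 0.406271
P(M+6) = 0.77387^3 = 0.463451
The M+6 peak is largest (0.463451); scaling to 100 gives 2.5 : 25.6 : 87.7 : 100.0.

2.5 : 25.6 : 87.7 : 100.0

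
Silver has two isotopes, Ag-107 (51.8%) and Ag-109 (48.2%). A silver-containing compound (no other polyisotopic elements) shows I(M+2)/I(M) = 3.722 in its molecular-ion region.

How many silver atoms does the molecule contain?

4

The M+2/M ratio from n Ag atoms is n · q/p = n · 0.482/0.518.
n = 3.722 × 0.518/0.482 = 4.00 ≈ 4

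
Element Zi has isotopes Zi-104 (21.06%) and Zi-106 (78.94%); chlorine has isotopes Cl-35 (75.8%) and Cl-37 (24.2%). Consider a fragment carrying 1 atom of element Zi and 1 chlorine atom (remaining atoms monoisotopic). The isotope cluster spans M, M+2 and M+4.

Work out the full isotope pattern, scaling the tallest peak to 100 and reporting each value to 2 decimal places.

Element Zi pattern (n=1): 0.2106 : 0.7894
Chlorine pattern (n=1): 0.7580 : 0.2420
Convolve the two distributions (both contribute in 2-u steps):
  M: 0.2106×0.7580 = 0.159635
  M+2: 0.2106×0.2420 + 0.7894×0.7580 = 0.649330
  M+4: 0.7894×0.2420 = 0.191035
Scale to base peak (0.649330) = 100: 24.58 : 100.00 : 29.42

24.58 : 100.00 : 29.42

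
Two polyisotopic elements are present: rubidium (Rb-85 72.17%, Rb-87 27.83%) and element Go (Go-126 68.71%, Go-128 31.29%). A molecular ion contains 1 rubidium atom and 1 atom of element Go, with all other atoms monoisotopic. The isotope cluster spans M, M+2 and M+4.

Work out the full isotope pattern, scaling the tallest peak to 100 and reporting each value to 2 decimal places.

Rubidium pattern (n=1): 0.7217 : 0.2783
Element Go pattern (n=1): 0.6871 : 0.3129
Convolve the two distributions (both contribute in 2-u steps):
  M: 0.7217×0.6871 = 0.495880
  M+2: 0.7217×0.3129 + 0.2783×0.6871 = 0.417040
  M+4: 0.2783×0.3129 = 0.087080
Scale to base peak (0.495880) = 100: 100.00 : 84.10 : 17.56

100.00 : 84.10 : 17.56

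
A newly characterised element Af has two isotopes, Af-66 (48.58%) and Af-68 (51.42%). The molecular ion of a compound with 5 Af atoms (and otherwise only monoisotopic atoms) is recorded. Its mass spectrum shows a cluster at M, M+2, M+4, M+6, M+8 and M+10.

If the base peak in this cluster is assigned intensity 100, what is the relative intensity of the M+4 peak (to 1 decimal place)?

94.5

(0.4858 + 0.5142)^5 gives M 0.0271, M+2 0.1432, M+4 0.3031, M+6 0.3209, M+8 0.1698, M+10 0.0359; the largest is M+6.
P(M+6) = C(5,3) × 0.4858^2 × 0.5142^3 = 10 × 0.23600164 × 0.13595532 = 0.320857 (base)
P(M+4) = C(5,2) × 0.4858^3 × 0.5142^2 = 10 × 0.1146496 × 0.26440164 = 0.303135
Relative intensity = 0.303135 / 0.320857 × 100 = 94.5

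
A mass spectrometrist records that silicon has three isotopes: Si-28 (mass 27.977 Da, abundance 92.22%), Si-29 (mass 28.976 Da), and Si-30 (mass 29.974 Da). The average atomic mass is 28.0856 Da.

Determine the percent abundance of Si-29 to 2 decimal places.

Let x and y be the fractions of Si-29 and Si-30. Then x + y = 1 − 0.9222 = 0.0778 and 28.976x + 29.974y = 28.0856 − 0.9222×27.977 = 2.2852106.
Substituting: 28.976x + 29.974(0.0778 − x) = 2.2852106
(28.976 − 29.974)x = -0.0467666  ⇒  x = 0.04686, y = 0.03094
Si-29: 4.69%, Si-30: 3.09%.

4.69%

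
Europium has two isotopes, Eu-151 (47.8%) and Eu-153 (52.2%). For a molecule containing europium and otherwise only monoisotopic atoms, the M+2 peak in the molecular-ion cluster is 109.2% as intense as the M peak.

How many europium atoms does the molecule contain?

1

The M+2/M ratio from n Eu atoms is n · q/p = n · 0.522/0.478.
n = 1.092 × 0.478/0.522 = 1.00 ≈ 1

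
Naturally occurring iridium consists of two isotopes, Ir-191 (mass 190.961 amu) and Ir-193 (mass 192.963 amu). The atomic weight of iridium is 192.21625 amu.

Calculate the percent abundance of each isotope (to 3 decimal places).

With x = fraction of Ir-191 (so Ir-193 is 1 − x):
190.961·x + 192.963·(1 − x) = 192.21625
(190.961 − 192.963)·x = 192.21625 − 192.963
x = -0.74675 / -2.002 = 0.37300 → 37.300% Ir-191, 62.700% Ir-193.

Ir-191: 37.300%, Ir-193: 62.700%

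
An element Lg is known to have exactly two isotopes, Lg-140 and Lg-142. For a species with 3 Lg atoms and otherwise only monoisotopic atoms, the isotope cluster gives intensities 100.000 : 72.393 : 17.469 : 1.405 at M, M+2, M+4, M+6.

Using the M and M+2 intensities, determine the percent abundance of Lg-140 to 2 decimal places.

80.56%

Write p for the Lg-140 fraction. I(M+2)/I(M) = [C(3,1)·p^2·(1−p)] / p^3 = 3·(1−p)/p = 72.393/100.000 = 0.7239
(1−p)/p = 0.7239/3 = 0.2413  ⇒  p = 1/(1 + 0.2413) = 0.8056
Lg-140: 80.56%, Lg-142: 19.44%.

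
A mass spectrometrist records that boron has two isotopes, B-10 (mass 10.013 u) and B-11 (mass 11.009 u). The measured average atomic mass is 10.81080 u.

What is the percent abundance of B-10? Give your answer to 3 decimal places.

Let x be the fractional abundance of B-10; then B-11 has abundance 1 − x.
10.013·x + 11.009·(1 − x) = 10.81080
(10.013 − 11.009)·x = 10.81080 − 11.009
x = -0.19820 / -0.996 = 0.19900 → 19.900% B-10, 80.100% B-11.

19.900%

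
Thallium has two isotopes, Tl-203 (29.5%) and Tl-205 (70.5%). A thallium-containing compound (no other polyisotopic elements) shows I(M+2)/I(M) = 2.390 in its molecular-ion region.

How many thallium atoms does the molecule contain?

1

The M+2/M ratio from n Tl atoms is n · q/p = n · 0.705/0.295.
n = 2.390 × 0.295/0.705 = 1.00 ≈ 1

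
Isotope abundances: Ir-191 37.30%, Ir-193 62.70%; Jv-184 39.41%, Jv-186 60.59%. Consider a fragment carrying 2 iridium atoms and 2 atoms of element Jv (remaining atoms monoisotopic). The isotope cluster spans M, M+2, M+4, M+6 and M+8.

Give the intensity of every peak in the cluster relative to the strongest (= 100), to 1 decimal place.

6.0 : 38.7 : 93.3 : 100.0 : 40.1

Iridium pattern (n=2): 0.139129 : 0.467742 : 0.393129
Element Jv pattern (n=2): 0.15531481 : 0.47757038 : 0.36711481
Convolve the two distributions (both contribute in 2-u steps):
  M: 0.139129×0.15531481 = 0.021609
  M+2: 0.139129×0.47757038 + 0.467742×0.15531481 = 0.139091
  M+4: 0.139129×0.36711481 + 0.467742×0.47757038 + 0.393129×0.15531481 = 0.335515
  M+6: 0.467742×0.36711481 + 0.393129×0.47757038 = 0.359462
  M+8: 0.393129×0.36711481 = 0.144323
Scale to base peak (0.359462) = 100: 6.0 : 38.7 : 93.3 : 100.0 : 40.1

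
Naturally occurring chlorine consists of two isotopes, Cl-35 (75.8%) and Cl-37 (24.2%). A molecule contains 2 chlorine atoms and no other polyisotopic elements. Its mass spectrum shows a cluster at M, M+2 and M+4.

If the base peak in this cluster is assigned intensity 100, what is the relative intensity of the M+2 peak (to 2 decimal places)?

63.85

(0.758 + 0.242)^2 gives M 0.5746, M+2 0.3669, M+4 0.0586; the largest is M.
P(M) = C(2,0) × 0.758^2 × 0.242^0 = 1 × 0.574564 × 1.0000 = 0.574564 (base)
P(M+2) = C(2,1) × 0.758^1 × 0.242^1 = 2 × 0.7580 × 0.2420 = 0.366872
Relative intensity = 0.366872 / 0.574564 × 100 = 63.85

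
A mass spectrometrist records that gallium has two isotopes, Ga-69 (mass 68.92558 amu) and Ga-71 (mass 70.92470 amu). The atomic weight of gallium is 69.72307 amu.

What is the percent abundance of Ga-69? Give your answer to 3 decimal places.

With x = fraction of Ga-69 (so Ga-71 is 1 − x):
68.92558·x + 70.92470·(1 − x) = 69.72307
(68.92558 − 70.92470)·x = 69.72307 − 70.92470
x = -1.20163 / -1.99912 = 0.60108 → 60.108% Ga-69, 39.892% Ga-71.

60.108%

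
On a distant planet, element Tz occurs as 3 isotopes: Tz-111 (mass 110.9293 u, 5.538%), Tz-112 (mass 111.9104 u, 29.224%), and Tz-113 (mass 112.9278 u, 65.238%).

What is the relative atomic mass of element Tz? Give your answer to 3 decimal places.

Ar = Σ fᵢ·mᵢ = 0.05538 × 110.9293 + 0.29224 × 111.9104 + 0.65238 × 112.9278
= 6.14326 + 32.70470 + 73.67184 = 112.51980 u

112.520 u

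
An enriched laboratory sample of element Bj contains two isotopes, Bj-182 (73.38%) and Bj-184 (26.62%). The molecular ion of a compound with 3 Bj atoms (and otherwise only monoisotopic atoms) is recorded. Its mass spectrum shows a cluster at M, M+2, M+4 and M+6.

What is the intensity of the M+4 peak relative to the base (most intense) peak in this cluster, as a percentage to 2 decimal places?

Binomial terms of (0.7338 + 0.2662)^3: M 0.3951, M+2 0.4300, M+4 0.1560, M+6 0.0189 → M+2 is the base peak.
P(M+2) = C(3,1) × 0.7338^2 × 0.2662^1 = 3 × 0.53846244 × 0.2662 = 0.430016 (base)
P(M+4) = C(3,2) × 0.7338^1 × 0.2662^2 = 3 × 0.7338 × 0.07086244 = 0.155997
Relative intensity = 0.155997 / 0.430016 × 100 = 36.28

36.28%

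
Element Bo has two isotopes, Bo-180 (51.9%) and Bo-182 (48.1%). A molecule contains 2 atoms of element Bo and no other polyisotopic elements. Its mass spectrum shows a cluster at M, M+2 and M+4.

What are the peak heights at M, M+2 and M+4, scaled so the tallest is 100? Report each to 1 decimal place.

54.0 : 100.0 : 46.3

Expanding (0.519 + 0.481)^2:
P(M) = 0.519^2 = 0.269361
P(M+2) = 2 × 0.519^1 × 0.481^1 = 0.499278
P(M+4) = 0.481^2 = 0.231361
The M+2 peak is largest (0.499278); scaling to 100 gives 54.0 : 100.0 : 46.3.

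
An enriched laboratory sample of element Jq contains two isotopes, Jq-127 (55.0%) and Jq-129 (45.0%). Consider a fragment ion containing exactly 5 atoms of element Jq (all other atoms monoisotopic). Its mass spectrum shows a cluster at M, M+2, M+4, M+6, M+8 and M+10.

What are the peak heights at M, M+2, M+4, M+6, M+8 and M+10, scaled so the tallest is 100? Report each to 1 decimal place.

14.9 : 61.1 : 100.0 : 81.8 : 33.5 : 5.5

Expanding (0.550 + 0.450)^5:
P(M) = 0.550^5 = 0.050328
P(M+2) = 5 × 0.550^4 × 0.450^1 = 0.205889
P(M+4) = 10 × 0.550^3 × 0.450^2 = 0.336909
P(M+6) = 10 × 0.550^2 × 0.450^3 = 0.275653
P(M+8) = 5 × 0.550^1 × 0.450^4 = 0.112767
P(M+10) = 0.450^5 = 0.018453
The M+4 peak is largest (0.336909); scaling to 100 gives 14.9 : 61.1 : 100.0 : 81.8 : 33.5 : 5.5.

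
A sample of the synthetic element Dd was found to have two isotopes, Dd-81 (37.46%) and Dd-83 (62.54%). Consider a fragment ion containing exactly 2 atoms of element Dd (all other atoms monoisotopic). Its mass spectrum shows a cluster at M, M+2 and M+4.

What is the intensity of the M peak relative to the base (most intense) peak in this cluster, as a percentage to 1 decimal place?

29.9%

Binomial terms of (0.3746 + 0.6254)^2: M 0.1403, M+2 0.4685, M+4 0.3911 → M+2 is the base peak.
P(M+2) = C(2,1) × 0.3746^1 × 0.6254^1 = 2 × 0.3746 × 0.6254 = 0.468550 (base)
P(M) = C(2,0) × 0.3746^2 × 0.6254^0 = 1 × 0.14032516 × 1.0000 = 0.140325
Relative intensity = 0.140325 / 0.468550 × 100 = 29.9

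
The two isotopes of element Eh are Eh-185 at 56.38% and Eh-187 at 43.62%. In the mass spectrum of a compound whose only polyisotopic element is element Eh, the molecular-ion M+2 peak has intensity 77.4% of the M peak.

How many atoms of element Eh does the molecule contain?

1

The M+2/M ratio from n Eh atoms is n · q/p = n · 0.4362/0.5638.
n = 0.774 × 0.5638/0.4362 = 1.00 ≈ 1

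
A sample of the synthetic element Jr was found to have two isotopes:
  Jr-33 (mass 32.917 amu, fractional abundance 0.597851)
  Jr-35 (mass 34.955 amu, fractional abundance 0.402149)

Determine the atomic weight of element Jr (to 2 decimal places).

33.74 amu

Weight each isotope mass by its fractional abundance: 0.597851 × 32.917 + 0.402149 × 34.955
= 19.6795 + 14.0571 = 33.7366 amu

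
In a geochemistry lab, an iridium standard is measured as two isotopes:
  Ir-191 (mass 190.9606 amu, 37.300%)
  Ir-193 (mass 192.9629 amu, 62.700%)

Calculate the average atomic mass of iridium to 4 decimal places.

192.2160 amu

Ar = Σ fᵢ·mᵢ = 0.37300 × 190.9606 + 0.62700 × 192.9629
= 71.22830 + 120.98774 = 192.21604 amu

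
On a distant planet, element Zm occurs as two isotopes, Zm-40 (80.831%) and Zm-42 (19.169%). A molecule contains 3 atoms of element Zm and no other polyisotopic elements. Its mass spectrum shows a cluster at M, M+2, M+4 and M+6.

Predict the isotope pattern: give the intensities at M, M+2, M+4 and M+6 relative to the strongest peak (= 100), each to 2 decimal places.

Each Zm atom is independently Zm-40 (p = 0.80831) or Zm-42 (q = 0.19169); the cluster is the binomial expansion (p + q)^3.
P(M) = 0.80831^3 = 0.528122
P(M+2) = 3 × 0.80831^2 × 0.19169^1 = 0.375731
P(M+4) = 3 × 0.80831^1 × 0.19169^2 = 0.089104
P(M+6) = 0.19169^3 = 0.007044
The M peak is largest (0.528122); scaling to 100 gives 100.00 : 71.14 : 16.87 : 1.33.

100.00 : 71.14 : 16.87 : 1.33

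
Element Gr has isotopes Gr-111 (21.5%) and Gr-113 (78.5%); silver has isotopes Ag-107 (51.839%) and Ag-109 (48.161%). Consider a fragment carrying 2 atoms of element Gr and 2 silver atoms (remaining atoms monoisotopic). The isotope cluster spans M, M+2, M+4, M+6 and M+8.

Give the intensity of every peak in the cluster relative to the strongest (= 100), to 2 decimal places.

3.22 : 29.48 : 89.35 : 100.00 : 37.03

Element Gr pattern (n=2): 0.046225 : 0.33755 : 0.616225
Silver pattern (n=2): 0.26872819 : 0.49932362 : 0.23194819
Convolve the two distributions (both contribute in 2-u steps):
  M: 0.046225×0.26872819 = 0.012422
  M+2: 0.046225×0.49932362 + 0.33755×0.26872819 = 0.113790
  M+4: 0.046225×0.23194819 + 0.33755×0.49932362 + 0.616225×0.26872819 = 0.344866
  M+6: 0.33755×0.23194819 + 0.616225×0.49932362 = 0.385990
  M+8: 0.616225×0.23194819 = 0.142932
Scale to base peak (0.385990) = 100: 3.22 : 29.48 : 89.35 : 100.00 : 37.03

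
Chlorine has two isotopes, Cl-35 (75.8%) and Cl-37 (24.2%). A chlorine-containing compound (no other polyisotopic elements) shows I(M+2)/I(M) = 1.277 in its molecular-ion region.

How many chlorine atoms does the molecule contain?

With n Cl atoms, P(M+2)/P(M) = C(n,1)·p^(n−1)q / p^n = n·q/p = n · 0.242/0.758.
n = 1.277 × 0.758/0.242 = 4.00 ≈ 4

4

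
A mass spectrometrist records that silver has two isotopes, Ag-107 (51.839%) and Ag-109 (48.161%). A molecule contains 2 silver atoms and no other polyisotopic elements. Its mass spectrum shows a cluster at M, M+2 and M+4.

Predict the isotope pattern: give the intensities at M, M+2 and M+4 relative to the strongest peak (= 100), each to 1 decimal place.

53.8 : 100.0 : 46.5

Each Ag atom is independently Ag-107 (p = 0.51839) or Ag-109 (q = 0.48161); the cluster is the binomial expansion (p + q)^2.
P(M) = 0.51839^2 = 0.268728
P(M+2) = 2 × 0.51839^1 × 0.48161^1 = 0.499324
P(M+4) = 0.48161^2 = 0.231948
The M+2 peak is largest (0.499324); scaling to 100 gives 53.8 : 100.0 : 46.5.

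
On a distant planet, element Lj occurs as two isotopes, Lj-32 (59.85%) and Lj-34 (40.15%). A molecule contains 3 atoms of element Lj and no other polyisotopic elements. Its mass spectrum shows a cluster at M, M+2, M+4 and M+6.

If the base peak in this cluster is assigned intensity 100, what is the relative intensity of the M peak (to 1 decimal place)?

49.7

Binomial terms of (0.5985 + 0.4015)^3: M 0.2144, M+2 0.4315, M+4 0.2894, M+6 0.0647 → M+2 is the base peak.
P(M+2) = C(3,1) × 0.5985^2 × 0.4015^1 = 3 × 0.35820225 × 0.4015 = 0.431455 (base)
P(M) = C(3,0) × 0.5985^3 × 0.4015^0 = 1 × 0.21438405 × 1.0000 = 0.214384
Relative intensity = 0.214384 / 0.431455 × 100 = 49.7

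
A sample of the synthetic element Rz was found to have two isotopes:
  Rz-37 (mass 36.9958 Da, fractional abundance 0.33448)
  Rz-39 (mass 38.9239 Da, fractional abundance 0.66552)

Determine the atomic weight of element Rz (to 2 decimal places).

The abundance-weighted mean is 0.33448 × 36.9958 + 0.66552 × 38.9239
= 12.37436 + 25.90463 = 38.27899 Da

38.28 Da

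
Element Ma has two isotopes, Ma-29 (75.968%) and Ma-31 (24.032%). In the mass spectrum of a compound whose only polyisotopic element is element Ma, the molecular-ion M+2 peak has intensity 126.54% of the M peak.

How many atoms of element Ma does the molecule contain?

4

The M+2/M ratio from n Ma atoms is n · q/p = n · 0.24032/0.75968.
n = 1.2654 × 0.75968/0.24032 = 4.00 ≈ 4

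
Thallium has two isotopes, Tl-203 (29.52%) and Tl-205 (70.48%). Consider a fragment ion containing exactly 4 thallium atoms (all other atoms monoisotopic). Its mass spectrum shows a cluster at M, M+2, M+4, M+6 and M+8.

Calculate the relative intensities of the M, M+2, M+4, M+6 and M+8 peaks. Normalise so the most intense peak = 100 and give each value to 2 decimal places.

The 4 Tl atoms are independent, so intensities follow the terms of (0.2952 + 0.7048)^4.
P(M) = 0.2952^4 = 0.007594
P(M+2) = 4 × 0.2952^3 × 0.7048^1 = 0.072523
P(M+4) = 6 × 0.2952^2 × 0.7048^2 = 0.259726
P(M+6) = 4 × 0.2952^1 × 0.7048^3 = 0.413403
P(M+8) = 0.7048^4 = 0.246754
The M+6 peak is largest (0.413403); scaling to 100 gives 1.84 : 17.54 : 62.83 : 100.00 : 59.69.

1.84 : 17.54 : 62.83 : 100.00 : 59.69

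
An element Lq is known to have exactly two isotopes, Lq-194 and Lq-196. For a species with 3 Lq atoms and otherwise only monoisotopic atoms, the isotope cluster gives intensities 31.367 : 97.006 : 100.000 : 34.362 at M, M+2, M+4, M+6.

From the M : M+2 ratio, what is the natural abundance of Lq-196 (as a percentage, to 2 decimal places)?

Let p = fractional abundance of Lq-194. I(M+2)/I(M) = [C(3,1)·p^2·(1−p)] / p^3 = 3·(1−p)/p = 97.006/31.367 = 3.0926
(1−p)/p = 3.0926/3 = 1.0309  ⇒  p = 1/(1 + 1.0309) = 0.4924
Lq-194: 49.24%, Lq-196: 50.76%.

50.76%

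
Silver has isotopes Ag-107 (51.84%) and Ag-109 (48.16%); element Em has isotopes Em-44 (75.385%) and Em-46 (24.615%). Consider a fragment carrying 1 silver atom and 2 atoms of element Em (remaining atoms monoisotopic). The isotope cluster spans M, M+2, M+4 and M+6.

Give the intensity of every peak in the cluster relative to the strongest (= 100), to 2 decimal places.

63.21 : 100.00 : 45.09 : 6.26

Silver pattern (n=1): 0.5184 : 0.4816
Element Em pattern (n=2): 0.56828982 : 0.37112035 : 0.06058982
Convolve the two distributions (both contribute in 2-u steps):
  M: 0.5184×0.56828982 = 0.294601
  M+2: 0.5184×0.37112035 + 0.4816×0.56828982 = 0.466077
  M+4: 0.5184×0.06058982 + 0.4816×0.37112035 = 0.210141
  M+6: 0.4816×0.06058982 = 0.029180
Scale to base peak (0.466077) = 100: 63.21 : 100.00 : 45.09 : 6.26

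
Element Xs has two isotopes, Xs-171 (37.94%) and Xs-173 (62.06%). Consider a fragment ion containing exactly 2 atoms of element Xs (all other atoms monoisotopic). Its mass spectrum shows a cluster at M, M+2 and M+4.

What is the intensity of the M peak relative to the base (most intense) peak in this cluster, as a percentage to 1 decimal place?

(0.3794 + 0.6206)^2 gives M 0.1439, M+2 0.4709, M+4 0.3851; the largest is M+2.
P(M+2) = C(2,1) × 0.3794^1 × 0.6206^1 = 2 × 0.3794 × 0.6206 = 0.470911 (base)
P(M) = C(2,0) × 0.3794^2 × 0.6206^0 = 1 × 0.14394436 × 1.0000 = 0.143944
Relative intensity = 0.143944 / 0.470911 × 100 = 30.6

30.6%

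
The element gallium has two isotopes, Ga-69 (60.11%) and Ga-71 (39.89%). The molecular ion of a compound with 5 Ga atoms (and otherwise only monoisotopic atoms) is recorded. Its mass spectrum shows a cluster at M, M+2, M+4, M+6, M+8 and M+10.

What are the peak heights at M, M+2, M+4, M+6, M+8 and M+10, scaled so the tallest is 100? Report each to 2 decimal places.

Expanding (0.6011 + 0.3989)^5:
P(M) = 0.6011^5 = 0.078475
P(M+2) = 5 × 0.6011^4 × 0.3989^1 = 0.260388
P(M+4) = 10 × 0.6011^3 × 0.3989^2 = 0.345596
P(M+6) = 10 × 0.6011^2 × 0.3989^3 = 0.229343
P(M+8) = 5 × 0.6011^1 × 0.3989^4 = 0.076098
P(M+10) = 0.3989^5 = 0.010100
The M+4 peak is largest (0.345596); scaling to 100 gives 22.71 : 75.34 : 100.00 : 66.36 : 22.02 : 2.92.

22.71 : 75.34 : 100.00 : 66.36 : 22.02 : 2.92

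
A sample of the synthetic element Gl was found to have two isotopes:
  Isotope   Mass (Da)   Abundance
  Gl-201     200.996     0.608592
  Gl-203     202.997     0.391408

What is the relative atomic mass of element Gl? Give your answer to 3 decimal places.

Ar = Σ fᵢ·mᵢ = 0.608592 × 200.996 + 0.391408 × 202.997
= 122.3246 + 79.4546 = 201.7792 Da

201.779 Da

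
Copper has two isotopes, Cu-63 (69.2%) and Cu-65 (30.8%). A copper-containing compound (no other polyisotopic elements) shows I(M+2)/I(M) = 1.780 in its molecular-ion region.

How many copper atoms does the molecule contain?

4

The M+2/M ratio from n Cu atoms is n · q/p = n · 0.308/0.692.
n = 1.780 × 0.692/0.308 = 4.00 ≈ 4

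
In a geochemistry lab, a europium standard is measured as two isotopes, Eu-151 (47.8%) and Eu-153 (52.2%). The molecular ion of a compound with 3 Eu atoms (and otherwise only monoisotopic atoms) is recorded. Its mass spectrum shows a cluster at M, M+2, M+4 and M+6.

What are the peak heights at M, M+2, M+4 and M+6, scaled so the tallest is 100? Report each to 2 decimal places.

27.95 : 91.57 : 100.00 : 36.40

The 3 Eu atoms are independent, so intensities follow the terms of (0.478 + 0.522)^3.
P(M) = 0.478^3 = 0.109215
P(M+2) = 3 × 0.478^2 × 0.522^1 = 0.357806
P(M+4) = 3 × 0.478^1 × 0.522^2 = 0.390742
P(M+6) = 0.522^3 = 0.142237
The M+4 peak is largest (0.390742); scaling to 100 gives 27.95 : 91.57 : 100.00 : 36.40.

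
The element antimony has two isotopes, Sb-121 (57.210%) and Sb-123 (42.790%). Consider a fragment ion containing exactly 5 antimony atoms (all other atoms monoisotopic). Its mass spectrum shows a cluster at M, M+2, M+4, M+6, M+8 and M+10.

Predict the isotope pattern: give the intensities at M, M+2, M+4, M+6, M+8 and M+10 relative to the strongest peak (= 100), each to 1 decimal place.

17.9 : 66.8 : 100.0 : 74.8 : 28.0 : 4.2

Each Sb atom is independently Sb-121 (p = 0.57210) or Sb-123 (q = 0.42790); the cluster is the binomial expansion (p + q)^5.
P(M) = 0.57210^5 = 0.061286
P(M+2) = 5 × 0.57210^4 × 0.42790^1 = 0.229192
P(M+4) = 10 × 0.57210^3 × 0.42790^2 = 0.342847
P(M+6) = 10 × 0.57210^2 × 0.42790^3 = 0.256431
P(M+8) = 5 × 0.57210^1 × 0.42790^4 = 0.095898
P(M+10) = 0.42790^5 = 0.014345
The M+4 peak is largest (0.342847); scaling to 100 gives 17.9 : 66.8 : 100.0 : 74.8 : 28.0 : 4.2.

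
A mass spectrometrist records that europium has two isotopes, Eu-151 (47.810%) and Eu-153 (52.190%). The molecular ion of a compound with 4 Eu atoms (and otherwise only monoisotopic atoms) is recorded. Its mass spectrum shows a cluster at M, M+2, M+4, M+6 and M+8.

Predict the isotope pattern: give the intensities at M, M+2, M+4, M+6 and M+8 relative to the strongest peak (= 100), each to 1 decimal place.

Expanding (0.47810 + 0.52190)^4:
P(M) = 0.47810^4 = 0.052249
P(M+2) = 4 × 0.47810^3 × 0.52190^1 = 0.228141
P(M+4) = 6 × 0.47810^2 × 0.52190^2 = 0.373563
P(M+6) = 4 × 0.47810^1 × 0.52190^3 = 0.271857
P(M+8) = 0.52190^4 = 0.074191
The M+4 peak is largest (0.373563); scaling to 100 gives 14.0 : 61.1 : 100.0 : 72.8 : 19.9.

14.0 : 61.1 : 100.0 : 72.8 : 19.9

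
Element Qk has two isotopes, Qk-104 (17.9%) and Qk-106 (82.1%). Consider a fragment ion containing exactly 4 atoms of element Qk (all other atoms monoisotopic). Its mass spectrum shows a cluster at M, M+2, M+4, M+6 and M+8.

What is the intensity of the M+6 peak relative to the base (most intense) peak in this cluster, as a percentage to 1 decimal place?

Term probabilities: M 0.0010, M+2 0.0188, M+4 0.1296, M+6 0.3962, M+8 0.4543. Base peak = M+8.
P(M+8) = C(4,4) × 0.179^0 × 0.821^4 = 1 × 1.0000 × 0.45433127 = 0.454331 (base)
P(M+6) = C(4,3) × 0.179^1 × 0.821^3 = 4 × 0.1790 × 0.55338766 = 0.396226
Relative intensity = 0.396226 / 0.454331 × 100 = 87.2

87.2%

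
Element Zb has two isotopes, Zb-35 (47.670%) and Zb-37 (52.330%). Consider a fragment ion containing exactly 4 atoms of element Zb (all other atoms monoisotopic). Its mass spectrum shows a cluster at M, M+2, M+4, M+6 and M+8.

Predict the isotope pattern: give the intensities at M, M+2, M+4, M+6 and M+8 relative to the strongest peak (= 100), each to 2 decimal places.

13.83 : 60.73 : 100.00 : 73.18 : 20.08

Expanding (0.47670 + 0.52330)^4:
P(M) = 0.47670^4 = 0.051639
P(M+2) = 4 × 0.47670^3 × 0.52330^1 = 0.226749
P(M+4) = 6 × 0.47670^2 × 0.52330^2 = 0.373373
P(M+6) = 4 × 0.47670^1 × 0.52330^3 = 0.273248
P(M+8) = 0.52330^4 = 0.074990
The M+4 peak is largest (0.373373); scaling to 100 gives 13.83 : 60.73 : 100.00 : 73.18 : 20.08.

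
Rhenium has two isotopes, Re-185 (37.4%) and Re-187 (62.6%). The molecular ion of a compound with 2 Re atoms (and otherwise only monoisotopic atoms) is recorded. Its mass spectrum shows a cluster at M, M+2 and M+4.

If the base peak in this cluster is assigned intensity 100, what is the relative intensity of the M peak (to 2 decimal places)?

(0.374 + 0.626)^2 gives M 0.1399, M+2 0.4682, M+4 0.3919; the largest is M+2.
P(M+2) = C(2,1) × 0.374^1 × 0.626^1 = 2 × 0.3740 × 0.6260 = 0.468248 (base)
P(M) = C(2,0) × 0.374^2 × 0.626^0 = 1 × 0.139876 × 1.0000 = 0.139876
Relative intensity = 0.139876 / 0.468248 × 100 = 29.87

29.87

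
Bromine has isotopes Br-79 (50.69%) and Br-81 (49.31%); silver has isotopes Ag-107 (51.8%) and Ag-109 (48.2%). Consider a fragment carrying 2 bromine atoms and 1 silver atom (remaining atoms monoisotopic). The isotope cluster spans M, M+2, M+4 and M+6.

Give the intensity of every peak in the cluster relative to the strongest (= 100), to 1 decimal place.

34.8 : 100.0 : 95.8 : 30.6

Bromine pattern (n=2): 0.25694761 : 0.49990478 : 0.24314761
Silver pattern (n=1): 0.5180 : 0.4820
Convolve the two distributions (both contribute in 2-u steps):
  M: 0.25694761×0.5180 = 0.133099
  M+2: 0.25694761×0.4820 + 0.49990478×0.5180 = 0.382799
  M+4: 0.49990478×0.4820 + 0.24314761×0.5180 = 0.366905
  M+6: 0.24314761×0.4820 = 0.117197
Scale to base peak (0.382799) = 100: 34.8 : 100.0 : 95.8 : 30.6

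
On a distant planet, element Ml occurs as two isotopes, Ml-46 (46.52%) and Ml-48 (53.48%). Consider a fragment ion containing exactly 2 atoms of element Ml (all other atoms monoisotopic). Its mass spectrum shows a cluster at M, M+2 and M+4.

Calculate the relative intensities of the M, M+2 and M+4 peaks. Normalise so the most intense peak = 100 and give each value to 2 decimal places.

The 2 Ml atoms are independent, so intensities follow the terms of (0.4652 + 0.5348)^2.
P(M) = 0.4652^2 = 0.216411
P(M+2) = 2 × 0.4652^1 × 0.5348^1 = 0.497578
P(M+4) = 0.5348^2 = 0.286011
The M+2 peak is largest (0.497578); scaling to 100 gives 43.49 : 100.00 : 57.48.

43.49 : 100.00 : 57.48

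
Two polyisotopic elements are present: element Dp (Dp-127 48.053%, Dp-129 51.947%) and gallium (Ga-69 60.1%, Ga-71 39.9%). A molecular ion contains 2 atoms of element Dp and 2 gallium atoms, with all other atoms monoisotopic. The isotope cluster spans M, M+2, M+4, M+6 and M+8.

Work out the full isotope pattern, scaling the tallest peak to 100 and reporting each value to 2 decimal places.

Element Dp pattern (n=2): 0.23090908 : 0.49924184 : 0.26984908
Gallium pattern (n=2): 0.361201 : 0.479598 : 0.159201
Convolve the two distributions (both contribute in 2-u steps):
  M: 0.23090908×0.361201 = 0.083405
  M+2: 0.23090908×0.479598 + 0.49924184×0.361201 = 0.291070
  M+4: 0.23090908×0.159201 + 0.49924184×0.479598 + 0.26984908×0.361201 = 0.373666
  M+6: 0.49924184×0.159201 + 0.26984908×0.479598 = 0.208899
  M+8: 0.26984908×0.159201 = 0.042960
Scale to base peak (0.373666) = 100: 22.32 : 77.90 : 100.00 : 55.91 : 11.50

22.32 : 77.90 : 100.00 : 55.91 : 11.50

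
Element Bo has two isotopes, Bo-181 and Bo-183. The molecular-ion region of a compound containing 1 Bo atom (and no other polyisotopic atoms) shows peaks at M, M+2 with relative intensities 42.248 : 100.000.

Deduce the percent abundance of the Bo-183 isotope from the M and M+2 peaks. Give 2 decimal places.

Write p for the Bo-181 fraction. I(M+2)/I(M) = [C(1,1)·p^0·(1−p)] / p^1 = 1·(1−p)/p = 100.000/42.248 = 2.3670
(1−p)/p = 2.3670/1 = 2.3670  ⇒  p = 1/(1 + 2.3670) = 0.2970
Bo-181: 29.70%, Bo-183: 70.30%.

70.30%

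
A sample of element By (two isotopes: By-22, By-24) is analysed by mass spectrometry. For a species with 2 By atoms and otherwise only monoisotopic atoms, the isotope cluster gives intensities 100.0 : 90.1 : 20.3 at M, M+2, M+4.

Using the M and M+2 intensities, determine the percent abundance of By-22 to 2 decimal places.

If p is the fraction of By that is By-22, then I(M+2)/I(M) = [C(2,1)·p^1·(1−p)] / p^2 = 2·(1−p)/p = 90.1/100.0 = 0.9010
(1−p)/p = 0.9010/2 = 0.4505  ⇒  p = 1/(1 + 0.4505) = 0.6894
By-22: 68.94%, By-24: 31.06%.

68.94%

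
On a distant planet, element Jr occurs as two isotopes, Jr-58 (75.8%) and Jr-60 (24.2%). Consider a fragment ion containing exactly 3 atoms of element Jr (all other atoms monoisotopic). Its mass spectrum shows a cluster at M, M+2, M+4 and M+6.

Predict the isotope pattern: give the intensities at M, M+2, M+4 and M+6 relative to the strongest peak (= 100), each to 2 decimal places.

Expanding (0.758 + 0.242)^3:
P(M) = 0.758^3 = 0.435520
P(M+2) = 3 × 0.758^2 × 0.242^1 = 0.417133
P(M+4) = 3 × 0.758^1 × 0.242^2 = 0.133175
P(M+6) = 0.242^3 = 0.014172
The M peak is largest (0.435520); scaling to 100 gives 100.00 : 95.78 : 30.58 : 3.25.

100.00 : 95.78 : 30.58 : 3.25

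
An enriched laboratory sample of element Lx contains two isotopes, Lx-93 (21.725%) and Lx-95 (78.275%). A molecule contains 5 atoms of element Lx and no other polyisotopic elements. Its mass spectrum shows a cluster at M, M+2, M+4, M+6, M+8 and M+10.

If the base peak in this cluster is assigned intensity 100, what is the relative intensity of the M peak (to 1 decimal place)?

0.1

Term probabilities: M 0.0005, M+2 0.0087, M+4 0.0628, M+6 0.2264, M+8 0.4078, M+10 0.2938. Base peak = M+8.
P(M+8) = C(5,4) × 0.21725^1 × 0.78275^4 = 5 × 0.21725 × 0.3753983 = 0.407776 (base)
P(M) = C(5,0) × 0.21725^5 × 0.78275^0 = 1 × 0.00048395 × 1.0000 = 0.000484
Relative intensity = 0.000484 / 0.407776 × 100 = 0.1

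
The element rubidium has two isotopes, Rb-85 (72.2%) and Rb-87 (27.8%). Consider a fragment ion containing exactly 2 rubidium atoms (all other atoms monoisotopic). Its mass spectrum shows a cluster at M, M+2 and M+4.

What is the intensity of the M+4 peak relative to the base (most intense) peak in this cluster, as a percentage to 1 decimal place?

Binomial terms of (0.722 + 0.278)^2: M 0.5213, M+2 0.4014, M+4 0.0773 → M is the base peak.
P(M) = C(2,0) × 0.722^2 × 0.278^0 = 1 × 0.521284 × 1.0000 = 0.521284 (base)
P(M+4) = C(2,2) × 0.722^0 × 0.278^2 = 1 × 1.0000 × 0.077284 = 0.077284
Relative intensity = 0.077284 / 0.521284 × 100 = 14.8

14.8%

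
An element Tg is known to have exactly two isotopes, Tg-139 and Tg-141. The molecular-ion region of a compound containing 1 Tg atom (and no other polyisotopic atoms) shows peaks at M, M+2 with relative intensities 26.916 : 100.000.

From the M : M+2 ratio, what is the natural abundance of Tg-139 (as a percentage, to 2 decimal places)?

21.21%

Write p for the Tg-139 fraction. I(M+2)/I(M) = [C(1,1)·p^0·(1−p)] / p^1 = 1·(1−p)/p = 100.000/26.916 = 3.7153
(1−p)/p = 3.7153/1 = 3.7153  ⇒  p = 1/(1 + 3.7153) = 0.2121
Tg-139: 21.21%, Tg-141: 78.79%.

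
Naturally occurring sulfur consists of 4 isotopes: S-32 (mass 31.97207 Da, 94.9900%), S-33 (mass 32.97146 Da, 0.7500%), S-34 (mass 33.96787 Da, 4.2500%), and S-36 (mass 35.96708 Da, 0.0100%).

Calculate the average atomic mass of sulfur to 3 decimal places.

32.065 Da

Ar = Σ fᵢ·mᵢ = 0.949900 × 31.97207 + 0.007500 × 32.97146 + 0.042500 × 33.96787 + 0.000100 × 35.96708
= 30.370269 + 0.247286 + 1.443634 + 0.003597 = 32.064786 Da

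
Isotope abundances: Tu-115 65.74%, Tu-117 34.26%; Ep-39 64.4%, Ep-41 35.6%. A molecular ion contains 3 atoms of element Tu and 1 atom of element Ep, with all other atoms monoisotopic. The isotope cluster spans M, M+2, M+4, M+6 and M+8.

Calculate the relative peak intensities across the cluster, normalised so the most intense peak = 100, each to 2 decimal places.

47.25 : 100.00 : 79.34 : 27.97 : 3.70

Element Tu pattern (n=3): 0.28411169 : 0.44418922 : 0.2314865 : 0.04021259
Element Ep pattern (n=1): 0.6440 : 0.3560
Convolve the two distributions (both contribute in 2-u steps):
  M: 0.28411169×0.6440 = 0.182968
  M+2: 0.28411169×0.3560 + 0.44418922×0.6440 = 0.387202
  M+4: 0.44418922×0.3560 + 0.2314865×0.6440 = 0.307209
  M+6: 0.2314865×0.3560 + 0.04021259×0.6440 = 0.108306
  M+8: 0.04021259×0.3560 = 0.014316
Scale to base peak (0.387202) = 100: 47.25 : 100.00 : 79.34 : 27.97 : 3.70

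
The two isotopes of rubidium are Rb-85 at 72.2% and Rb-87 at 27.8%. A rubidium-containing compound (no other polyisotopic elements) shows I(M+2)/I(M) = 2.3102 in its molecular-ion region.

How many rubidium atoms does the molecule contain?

For n independent Rb atoms, I(M+2)/I(M) = n · (abundance Rb-87) / (abundance Rb-85) = n · 0.278/0.722.
n = 2.3102 × 0.722/0.278 = 6.00 ≈ 6

6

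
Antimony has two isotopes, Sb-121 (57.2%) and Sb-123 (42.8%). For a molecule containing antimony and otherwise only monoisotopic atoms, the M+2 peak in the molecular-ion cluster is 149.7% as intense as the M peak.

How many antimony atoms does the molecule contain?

For n independent Sb atoms, I(M+2)/I(M) = n · (abundance Sb-123) / (abundance Sb-121) = n · 0.428/0.572.
n = 1.497 × 0.572/0.428 = 2.00 ≈ 2

2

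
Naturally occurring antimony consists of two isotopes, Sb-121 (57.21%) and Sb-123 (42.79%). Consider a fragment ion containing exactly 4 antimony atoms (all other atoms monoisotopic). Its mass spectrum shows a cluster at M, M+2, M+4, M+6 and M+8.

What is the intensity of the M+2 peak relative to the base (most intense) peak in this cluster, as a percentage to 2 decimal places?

89.13%

(0.5721 + 0.4279)^4 gives M 0.1071, M+2 0.3205, M+4 0.3596, M+6 0.1793, M+8 0.0335; the largest is M+4.
P(M+4) = C(4,2) × 0.5721^2 × 0.4279^2 = 6 × 0.32729841 × 0.18309841 = 0.359567 (base)
P(M+2) = C(4,1) × 0.5721^3 × 0.4279^1 = 4 × 0.18724742 × 0.4279 = 0.320493
Relative intensity = 0.320493 / 0.359567 × 100 = 89.13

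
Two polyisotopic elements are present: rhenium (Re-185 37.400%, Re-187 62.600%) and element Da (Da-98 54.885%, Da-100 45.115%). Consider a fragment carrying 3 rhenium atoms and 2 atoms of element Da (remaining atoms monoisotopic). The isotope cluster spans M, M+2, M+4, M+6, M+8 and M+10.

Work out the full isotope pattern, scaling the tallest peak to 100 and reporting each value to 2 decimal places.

4.57 : 30.44 : 79.16 : 100.00 : 61.13 : 14.47

Rhenium pattern (n=3): 0.05231362 : 0.26268713 : 0.43968487 : 0.24531438
Element Da pattern (n=2): 0.30123632 : 0.49522736 : 0.20353632
Convolve the two distributions (both contribute in 2-u steps):
  M: 0.05231362×0.30123632 = 0.015759
  M+2: 0.05231362×0.49522736 + 0.26268713×0.30123632 = 0.105038
  M+4: 0.05231362×0.20353632 + 0.26268713×0.49522736 + 0.43968487×0.30123632 = 0.273187
  M+6: 0.26268713×0.20353632 + 0.43968487×0.49522736 + 0.24531438×0.30123632 = 0.345108
  M+8: 0.43968487×0.20353632 + 0.24531438×0.49522736 = 0.210978
  M+10: 0.24531438×0.20353632 = 0.049930
Scale to base peak (0.345108) = 100: 4.57 : 30.44 : 79.16 : 100.00 : 61.13 : 14.47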